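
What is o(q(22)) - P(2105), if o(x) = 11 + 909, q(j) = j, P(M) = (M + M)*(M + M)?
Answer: -17723180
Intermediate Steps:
P(M) = 4*M² (P(M) = (2*M)*(2*M) = 4*M²)
o(x) = 920
o(q(22)) - P(2105) = 920 - 4*2105² = 920 - 4*4431025 = 920 - 1*17724100 = 920 - 17724100 = -17723180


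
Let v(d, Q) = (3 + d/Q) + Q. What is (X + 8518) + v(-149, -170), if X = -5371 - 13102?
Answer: -1720591/170 ≈ -10121.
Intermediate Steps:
X = -18473
v(d, Q) = 3 + Q + d/Q
(X + 8518) + v(-149, -170) = (-18473 + 8518) + (3 - 170 - 149/(-170)) = -9955 + (3 - 170 - 149*(-1/170)) = -9955 + (3 - 170 + 149/170) = -9955 - 28241/170 = -1720591/170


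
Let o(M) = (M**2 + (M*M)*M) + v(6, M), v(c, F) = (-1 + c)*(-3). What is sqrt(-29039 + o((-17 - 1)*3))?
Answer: I*sqrt(183602) ≈ 428.49*I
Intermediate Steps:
v(c, F) = 3 - 3*c
o(M) = -15 + M**2 + M**3 (o(M) = (M**2 + (M*M)*M) + (3 - 3*6) = (M**2 + M**2*M) + (3 - 18) = (M**2 + M**3) - 15 = -15 + M**2 + M**3)
sqrt(-29039 + o((-17 - 1)*3)) = sqrt(-29039 + (-15 + ((-17 - 1)*3)**2 + ((-17 - 1)*3)**3)) = sqrt(-29039 + (-15 + (-18*3)**2 + (-18*3)**3)) = sqrt(-29039 + (-15 + (-54)**2 + (-54)**3)) = sqrt(-29039 + (-15 + 2916 - 157464)) = sqrt(-29039 - 154563) = sqrt(-183602) = I*sqrt(183602)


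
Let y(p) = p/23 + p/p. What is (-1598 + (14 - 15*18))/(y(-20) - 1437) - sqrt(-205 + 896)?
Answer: 2369/1836 - sqrt(691) ≈ -24.997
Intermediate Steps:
y(p) = 1 + p/23 (y(p) = p*(1/23) + 1 = p/23 + 1 = 1 + p/23)
(-1598 + (14 - 15*18))/(y(-20) - 1437) - sqrt(-205 + 896) = (-1598 + (14 - 15*18))/((1 + (1/23)*(-20)) - 1437) - sqrt(-205 + 896) = (-1598 + (14 - 270))/((1 - 20/23) - 1437) - sqrt(691) = (-1598 - 256)/(3/23 - 1437) - sqrt(691) = -1854/(-33048/23) - sqrt(691) = -1854*(-23/33048) - sqrt(691) = 2369/1836 - sqrt(691)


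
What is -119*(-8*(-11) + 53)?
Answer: -16779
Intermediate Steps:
-119*(-8*(-11) + 53) = -119*(88 + 53) = -119*141 = -16779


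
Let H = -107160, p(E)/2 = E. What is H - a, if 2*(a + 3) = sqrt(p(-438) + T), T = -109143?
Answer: -107157 - 13*I*sqrt(651)/2 ≈ -1.0716e+5 - 165.85*I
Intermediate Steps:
p(E) = 2*E
a = -3 + 13*I*sqrt(651)/2 (a = -3 + sqrt(2*(-438) - 109143)/2 = -3 + sqrt(-876 - 109143)/2 = -3 + sqrt(-110019)/2 = -3 + (13*I*sqrt(651))/2 = -3 + 13*I*sqrt(651)/2 ≈ -3.0 + 165.85*I)
H - a = -107160 - (-3 + 13*I*sqrt(651)/2) = -107160 + (3 - 13*I*sqrt(651)/2) = -107157 - 13*I*sqrt(651)/2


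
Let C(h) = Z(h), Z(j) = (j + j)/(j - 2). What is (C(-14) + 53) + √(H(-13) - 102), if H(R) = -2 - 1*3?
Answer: 219/4 + I*√107 ≈ 54.75 + 10.344*I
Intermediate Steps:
H(R) = -5 (H(R) = -2 - 3 = -5)
Z(j) = 2*j/(-2 + j) (Z(j) = (2*j)/(-2 + j) = 2*j/(-2 + j))
C(h) = 2*h/(-2 + h)
(C(-14) + 53) + √(H(-13) - 102) = (2*(-14)/(-2 - 14) + 53) + √(-5 - 102) = (2*(-14)/(-16) + 53) + √(-107) = (2*(-14)*(-1/16) + 53) + I*√107 = (7/4 + 53) + I*√107 = 219/4 + I*√107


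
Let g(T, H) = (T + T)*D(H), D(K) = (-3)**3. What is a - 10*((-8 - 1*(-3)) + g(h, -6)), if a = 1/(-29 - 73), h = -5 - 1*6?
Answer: -600781/102 ≈ -5890.0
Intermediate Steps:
D(K) = -27
h = -11 (h = -5 - 6 = -11)
g(T, H) = -54*T (g(T, H) = (T + T)*(-27) = (2*T)*(-27) = -54*T)
a = -1/102 (a = 1/(-102) = -1/102 ≈ -0.0098039)
a - 10*((-8 - 1*(-3)) + g(h, -6)) = -1/102 - 10*((-8 - 1*(-3)) - 54*(-11)) = -1/102 - 10*((-8 + 3) + 594) = -1/102 - 10*(-5 + 594) = -1/102 - 10*589 = -1/102 - 5890 = -600781/102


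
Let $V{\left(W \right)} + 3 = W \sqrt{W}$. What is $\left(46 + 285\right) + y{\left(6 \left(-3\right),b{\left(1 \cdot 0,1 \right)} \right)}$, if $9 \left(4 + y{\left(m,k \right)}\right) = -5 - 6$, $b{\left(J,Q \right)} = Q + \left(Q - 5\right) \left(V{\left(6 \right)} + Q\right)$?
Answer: $\frac{2932}{9} \approx 325.78$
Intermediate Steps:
$V{\left(W \right)} = -3 + W^{\frac{3}{2}}$ ($V{\left(W \right)} = -3 + W \sqrt{W} = -3 + W^{\frac{3}{2}}$)
$b{\left(J,Q \right)} = Q + \left(-5 + Q\right) \left(-3 + Q + 6 \sqrt{6}\right)$ ($b{\left(J,Q \right)} = Q + \left(Q - 5\right) \left(\left(-3 + 6^{\frac{3}{2}}\right) + Q\right) = Q + \left(-5 + Q\right) \left(\left(-3 + 6 \sqrt{6}\right) + Q\right) = Q + \left(-5 + Q\right) \left(-3 + Q + 6 \sqrt{6}\right)$)
$y{\left(m,k \right)} = - \frac{47}{9}$ ($y{\left(m,k \right)} = -4 + \frac{-5 - 6}{9} = -4 + \frac{1}{9} \left(-11\right) = -4 - \frac{11}{9} = - \frac{47}{9}$)
$\left(46 + 285\right) + y{\left(6 \left(-3\right),b{\left(1 \cdot 0,1 \right)} \right)} = \left(46 + 285\right) - \frac{47}{9} = 331 - \frac{47}{9} = \frac{2932}{9}$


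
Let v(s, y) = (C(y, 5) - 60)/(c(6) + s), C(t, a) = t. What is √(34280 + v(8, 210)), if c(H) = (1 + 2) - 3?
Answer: √137195/2 ≈ 185.20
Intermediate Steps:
c(H) = 0 (c(H) = 3 - 3 = 0)
v(s, y) = (-60 + y)/s (v(s, y) = (y - 60)/(0 + s) = (-60 + y)/s)
√(34280 + v(8, 210)) = √(34280 + (-60 + 210)/8) = √(34280 + (⅛)*150) = √(34280 + 75/4) = √(137195/4) = √137195/2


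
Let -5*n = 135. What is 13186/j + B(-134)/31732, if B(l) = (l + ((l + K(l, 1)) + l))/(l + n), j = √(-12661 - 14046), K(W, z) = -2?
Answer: 101/1277213 - 13186*I*√26707/26707 ≈ 7.9078e-5 - 80.686*I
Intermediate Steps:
n = -27 (n = -⅕*135 = -27)
j = I*√26707 (j = √(-26707) = I*√26707 ≈ 163.42*I)
B(l) = (-2 + 3*l)/(-27 + l) (B(l) = (l + ((l - 2) + l))/(l - 27) = (l + ((-2 + l) + l))/(-27 + l) = (l + (-2 + 2*l))/(-27 + l) = (-2 + 3*l)/(-27 + l))
13186/j + B(-134)/31732 = 13186/((I*√26707)) + ((-2 + 3*(-134))/(-27 - 134))/31732 = 13186*(-I*√26707/26707) + ((-2 - 402)/(-161))*(1/31732) = -13186*I*√26707/26707 - 1/161*(-404)*(1/31732) = -13186*I*√26707/26707 + (404/161)*(1/31732) = -13186*I*√26707/26707 + 101/1277213 = 101/1277213 - 13186*I*√26707/26707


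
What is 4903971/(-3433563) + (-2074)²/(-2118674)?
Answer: -4193217448907/1212433442577 ≈ -3.4585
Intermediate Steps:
4903971/(-3433563) + (-2074)²/(-2118674) = 4903971*(-1/3433563) + 4301476*(-1/2118674) = -1634657/1144521 - 2150738/1059337 = -4193217448907/1212433442577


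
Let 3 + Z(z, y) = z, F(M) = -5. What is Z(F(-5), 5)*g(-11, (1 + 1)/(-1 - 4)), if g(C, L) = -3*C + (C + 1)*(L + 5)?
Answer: 104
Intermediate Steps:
Z(z, y) = -3 + z
g(C, L) = -3*C + (1 + C)*(5 + L)
Z(F(-5), 5)*g(-11, (1 + 1)/(-1 - 4)) = (-3 - 5)*(5 + (1 + 1)/(-1 - 4) + 2*(-11) - 11*(1 + 1)/(-1 - 4)) = -8*(5 + 2/(-5) - 22 - 22/(-5)) = -8*(5 + 2*(-⅕) - 22 - 22*(-1)/5) = -8*(5 - ⅖ - 22 - 11*(-⅖)) = -8*(5 - ⅖ - 22 + 22/5) = -8*(-13) = 104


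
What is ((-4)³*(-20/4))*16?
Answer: 5120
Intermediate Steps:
((-4)³*(-20/4))*16 = -(-1280)/4*16 = -64*(-5)*16 = 320*16 = 5120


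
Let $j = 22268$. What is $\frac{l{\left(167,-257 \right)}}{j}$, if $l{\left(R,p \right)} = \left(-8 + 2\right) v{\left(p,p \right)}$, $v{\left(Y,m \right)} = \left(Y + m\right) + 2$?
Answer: $\frac{768}{5567} \approx 0.13796$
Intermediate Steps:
$v{\left(Y,m \right)} = 2 + Y + m$
$l{\left(R,p \right)} = -12 - 12 p$ ($l{\left(R,p \right)} = \left(-8 + 2\right) \left(2 + p + p\right) = - 6 \left(2 + 2 p\right) = -12 - 12 p$)
$\frac{l{\left(167,-257 \right)}}{j} = \frac{-12 - -3084}{22268} = \left(-12 + 3084\right) \frac{1}{22268} = 3072 \cdot \frac{1}{22268} = \frac{768}{5567}$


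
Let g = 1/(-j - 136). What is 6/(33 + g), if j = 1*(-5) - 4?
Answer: 381/2095 ≈ 0.18186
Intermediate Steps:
j = -9 (j = -5 - 4 = -9)
g = -1/127 (g = 1/(-1*(-9) - 136) = 1/(9 - 136) = 1/(-127) = -1/127 ≈ -0.0078740)
6/(33 + g) = 6/(33 - 1/127) = 6/(4190/127) = (127/4190)*6 = 381/2095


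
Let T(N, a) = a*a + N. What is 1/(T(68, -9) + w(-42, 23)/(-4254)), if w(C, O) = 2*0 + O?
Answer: 4254/633823 ≈ 0.0067117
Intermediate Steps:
w(C, O) = O (w(C, O) = 0 + O = O)
T(N, a) = N + a² (T(N, a) = a² + N = N + a²)
1/(T(68, -9) + w(-42, 23)/(-4254)) = 1/((68 + (-9)²) + 23/(-4254)) = 1/((68 + 81) + 23*(-1/4254)) = 1/(149 - 23/4254) = 1/(633823/4254) = 4254/633823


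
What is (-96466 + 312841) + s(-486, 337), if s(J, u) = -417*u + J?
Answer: 75360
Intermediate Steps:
s(J, u) = J - 417*u
(-96466 + 312841) + s(-486, 337) = (-96466 + 312841) + (-486 - 417*337) = 216375 + (-486 - 140529) = 216375 - 141015 = 75360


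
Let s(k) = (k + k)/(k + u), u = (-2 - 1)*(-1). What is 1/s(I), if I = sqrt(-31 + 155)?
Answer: 1/2 + 3*sqrt(31)/124 ≈ 0.63470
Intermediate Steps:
u = 3 (u = -3*(-1) = 3)
I = 2*sqrt(31) (I = sqrt(124) = 2*sqrt(31) ≈ 11.136)
s(k) = 2*k/(3 + k) (s(k) = (k + k)/(k + 3) = (2*k)/(3 + k) = 2*k/(3 + k))
1/s(I) = 1/(2*(2*sqrt(31))/(3 + 2*sqrt(31))) = 1/(4*sqrt(31)/(3 + 2*sqrt(31))) = sqrt(31)*(3 + 2*sqrt(31))/124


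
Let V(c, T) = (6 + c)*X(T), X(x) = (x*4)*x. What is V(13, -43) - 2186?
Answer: 138338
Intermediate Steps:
X(x) = 4*x**2 (X(x) = (4*x)*x = 4*x**2)
V(c, T) = 4*T**2*(6 + c) (V(c, T) = (6 + c)*(4*T**2) = 4*T**2*(6 + c))
V(13, -43) - 2186 = 4*(-43)**2*(6 + 13) - 2186 = 4*1849*19 - 2186 = 140524 - 2186 = 138338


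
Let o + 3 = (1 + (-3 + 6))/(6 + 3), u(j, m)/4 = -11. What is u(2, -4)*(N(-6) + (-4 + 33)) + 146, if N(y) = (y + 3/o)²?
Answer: -1795670/529 ≈ -3394.5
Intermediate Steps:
u(j, m) = -44 (u(j, m) = 4*(-11) = -44)
o = -23/9 (o = -3 + (1 + (-3 + 6))/(6 + 3) = -3 + (1 + 3)/9 = -3 + 4*(⅑) = -3 + 4/9 = -23/9 ≈ -2.5556)
N(y) = (-27/23 + y)² (N(y) = (y + 3/(-23/9))² = (y + 3*(-9/23))² = (y - 27/23)² = (-27/23 + y)²)
u(2, -4)*(N(-6) + (-4 + 33)) + 146 = -44*((-27 + 23*(-6))²/529 + (-4 + 33)) + 146 = -44*((-27 - 138)²/529 + 29) + 146 = -44*((1/529)*(-165)² + 29) + 146 = -44*((1/529)*27225 + 29) + 146 = -44*(27225/529 + 29) + 146 = -44*42566/529 + 146 = -1872904/529 + 146 = -1795670/529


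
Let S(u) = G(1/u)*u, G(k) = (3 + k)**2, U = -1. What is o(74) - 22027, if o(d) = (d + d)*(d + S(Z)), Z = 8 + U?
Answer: -5893/7 ≈ -841.86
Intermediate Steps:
Z = 7 (Z = 8 - 1 = 7)
S(u) = u*(3 + 1/u)**2 (S(u) = (3 + 1/u)**2*u = u*(3 + 1/u)**2)
o(d) = 2*d*(484/7 + d) (o(d) = (d + d)*(d + (1 + 3*7)**2/7) = (2*d)*(d + (1 + 21)**2/7) = (2*d)*(d + (1/7)*22**2) = (2*d)*(d + (1/7)*484) = (2*d)*(d + 484/7) = (2*d)*(484/7 + d) = 2*d*(484/7 + d))
o(74) - 22027 = (2/7)*74*(484 + 7*74) - 22027 = (2/7)*74*(484 + 518) - 22027 = (2/7)*74*1002 - 22027 = 148296/7 - 22027 = -5893/7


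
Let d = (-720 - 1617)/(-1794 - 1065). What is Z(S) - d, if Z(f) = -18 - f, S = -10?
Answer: -8403/953 ≈ -8.8174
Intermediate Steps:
d = 779/953 (d = -2337/(-2859) = -2337*(-1/2859) = 779/953 ≈ 0.81742)
Z(S) - d = (-18 - 1*(-10)) - 1*779/953 = (-18 + 10) - 779/953 = -8 - 779/953 = -8403/953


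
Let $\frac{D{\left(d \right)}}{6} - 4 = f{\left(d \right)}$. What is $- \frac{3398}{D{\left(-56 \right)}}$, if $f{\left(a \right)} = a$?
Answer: $\frac{1699}{156} \approx 10.891$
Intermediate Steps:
$D{\left(d \right)} = 24 + 6 d$
$- \frac{3398}{D{\left(-56 \right)}} = - \frac{3398}{24 + 6 \left(-56\right)} = - \frac{3398}{24 - 336} = - \frac{3398}{-312} = \left(-3398\right) \left(- \frac{1}{312}\right) = \frac{1699}{156}$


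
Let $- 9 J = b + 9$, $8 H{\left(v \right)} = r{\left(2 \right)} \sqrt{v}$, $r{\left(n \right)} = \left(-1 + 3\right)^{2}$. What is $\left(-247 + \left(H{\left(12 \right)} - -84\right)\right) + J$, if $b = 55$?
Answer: $- \frac{1531}{9} + \sqrt{3} \approx -168.38$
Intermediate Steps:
$r{\left(n \right)} = 4$ ($r{\left(n \right)} = 2^{2} = 4$)
$H{\left(v \right)} = \frac{\sqrt{v}}{2}$ ($H{\left(v \right)} = \frac{4 \sqrt{v}}{8} = \frac{\sqrt{v}}{2}$)
$J = - \frac{64}{9}$ ($J = - \frac{55 + 9}{9} = \left(- \frac{1}{9}\right) 64 = - \frac{64}{9} \approx -7.1111$)
$\left(-247 + \left(H{\left(12 \right)} - -84\right)\right) + J = \left(-247 + \left(\frac{\sqrt{12}}{2} - -84\right)\right) - \frac{64}{9} = \left(-247 + \left(\frac{2 \sqrt{3}}{2} + 84\right)\right) - \frac{64}{9} = \left(-247 + \left(\sqrt{3} + 84\right)\right) - \frac{64}{9} = \left(-247 + \left(84 + \sqrt{3}\right)\right) - \frac{64}{9} = \left(-163 + \sqrt{3}\right) - \frac{64}{9} = - \frac{1531}{9} + \sqrt{3}$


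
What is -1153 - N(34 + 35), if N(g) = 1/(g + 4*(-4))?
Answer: -61110/53 ≈ -1153.0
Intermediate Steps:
N(g) = 1/(-16 + g) (N(g) = 1/(g - 16) = 1/(-16 + g))
-1153 - N(34 + 35) = -1153 - 1/(-16 + (34 + 35)) = -1153 - 1/(-16 + 69) = -1153 - 1/53 = -61110/53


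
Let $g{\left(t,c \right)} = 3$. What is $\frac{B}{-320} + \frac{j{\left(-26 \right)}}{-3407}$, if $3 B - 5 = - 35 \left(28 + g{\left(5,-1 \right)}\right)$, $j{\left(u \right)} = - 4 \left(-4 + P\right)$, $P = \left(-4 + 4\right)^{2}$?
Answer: $\frac{30535}{27256} \approx 1.1203$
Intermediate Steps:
$P = 0$ ($P = 0^{2} = 0$)
$j{\left(u \right)} = 16$ ($j{\left(u \right)} = - 4 \left(-4 + 0\right) = \left(-4\right) \left(-4\right) = 16$)
$B = -360$ ($B = \frac{5}{3} + \frac{\left(-35\right) \left(28 + 3\right)}{3} = \frac{5}{3} + \frac{\left(-35\right) 31}{3} = \frac{5}{3} + \frac{1}{3} \left(-1085\right) = \frac{5}{3} - \frac{1085}{3} = -360$)
$\frac{B}{-320} + \frac{j{\left(-26 \right)}}{-3407} = - \frac{360}{-320} + \frac{16}{-3407} = \left(-360\right) \left(- \frac{1}{320}\right) + 16 \left(- \frac{1}{3407}\right) = \frac{9}{8} - \frac{16}{3407} = \frac{30535}{27256}$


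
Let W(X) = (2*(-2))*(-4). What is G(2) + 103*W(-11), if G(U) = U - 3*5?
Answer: 1635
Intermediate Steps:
G(U) = -15 + U (G(U) = U - 15 = -15 + U)
W(X) = 16 (W(X) = -4*(-4) = 16)
G(2) + 103*W(-11) = (-15 + 2) + 103*16 = -13 + 1648 = 1635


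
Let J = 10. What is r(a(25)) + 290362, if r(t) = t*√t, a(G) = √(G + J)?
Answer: 290362 + 35^(¾) ≈ 2.9038e+5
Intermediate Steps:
a(G) = √(10 + G) (a(G) = √(G + 10) = √(10 + G))
r(t) = t^(3/2)
r(a(25)) + 290362 = (√(10 + 25))^(3/2) + 290362 = (√35)^(3/2) + 290362 = 35^(¾) + 290362 = 290362 + 35^(¾)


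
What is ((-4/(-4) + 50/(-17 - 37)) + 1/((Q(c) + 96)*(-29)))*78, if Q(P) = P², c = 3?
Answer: 52546/9135 ≈ 5.7522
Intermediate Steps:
((-4/(-4) + 50/(-17 - 37)) + 1/((Q(c) + 96)*(-29)))*78 = ((-4/(-4) + 50/(-17 - 37)) + 1/((3² + 96)*(-29)))*78 = ((-4*(-¼) + 50/(-54)) - 1/29/(9 + 96))*78 = ((1 + 50*(-1/54)) - 1/29/105)*78 = ((1 - 25/27) + (1/105)*(-1/29))*78 = (2/27 - 1/3045)*78 = (2021/27405)*78 = 52546/9135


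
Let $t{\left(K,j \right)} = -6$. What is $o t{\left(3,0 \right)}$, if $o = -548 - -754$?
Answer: $-1236$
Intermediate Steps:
$o = 206$ ($o = -548 + 754 = 206$)
$o t{\left(3,0 \right)} = 206 \left(-6\right) = -1236$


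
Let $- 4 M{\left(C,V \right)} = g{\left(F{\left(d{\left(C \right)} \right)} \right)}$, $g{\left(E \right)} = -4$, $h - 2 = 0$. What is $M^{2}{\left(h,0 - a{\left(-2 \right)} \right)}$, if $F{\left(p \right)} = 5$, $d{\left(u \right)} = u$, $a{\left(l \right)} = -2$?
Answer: $1$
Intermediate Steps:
$h = 2$ ($h = 2 + 0 = 2$)
$M{\left(C,V \right)} = 1$ ($M{\left(C,V \right)} = \left(- \frac{1}{4}\right) \left(-4\right) = 1$)
$M^{2}{\left(h,0 - a{\left(-2 \right)} \right)} = 1^{2} = 1$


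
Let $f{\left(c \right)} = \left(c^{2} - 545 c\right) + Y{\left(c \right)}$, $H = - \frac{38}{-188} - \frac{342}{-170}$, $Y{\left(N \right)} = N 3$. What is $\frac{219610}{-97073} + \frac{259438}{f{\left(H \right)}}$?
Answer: $- \frac{1624530415756166790}{7405769926412627} \approx -219.36$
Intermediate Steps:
$Y{\left(N \right)} = 3 N$
$H = \frac{17689}{7990}$ ($H = \left(-38\right) \left(- \frac{1}{188}\right) - - \frac{171}{85} = \frac{19}{94} + \frac{171}{85} = \frac{17689}{7990} \approx 2.2139$)
$f{\left(c \right)} = c^{2} - 542 c$ ($f{\left(c \right)} = \left(c^{2} - 545 c\right) + 3 c = c^{2} - 542 c$)
$\frac{219610}{-97073} + \frac{259438}{f{\left(H \right)}} = \frac{219610}{-97073} + \frac{259438}{\frac{17689}{7990} \left(-542 + \frac{17689}{7990}\right)} = 219610 \left(- \frac{1}{97073}\right) + \frac{259438}{\frac{17689}{7990} \left(- \frac{4312891}{7990}\right)} = - \frac{219610}{97073} + \frac{259438}{- \frac{76290728899}{63840100}} = - \frac{219610}{97073} + 259438 \left(- \frac{63840100}{76290728899}\right) = - \frac{219610}{97073} - \frac{16562547863800}{76290728899} = - \frac{1624530415756166790}{7405769926412627}$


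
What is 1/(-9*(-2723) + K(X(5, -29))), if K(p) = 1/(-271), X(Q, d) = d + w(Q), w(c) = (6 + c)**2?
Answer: 271/6641396 ≈ 4.0805e-5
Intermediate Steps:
X(Q, d) = d + (6 + Q)**2
K(p) = -1/271
1/(-9*(-2723) + K(X(5, -29))) = 1/(-9*(-2723) - 1/271) = 1/(24507 - 1/271) = 1/(6641396/271) = 271/6641396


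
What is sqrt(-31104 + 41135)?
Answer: sqrt(10031) ≈ 100.15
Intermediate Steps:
sqrt(-31104 + 41135) = sqrt(10031)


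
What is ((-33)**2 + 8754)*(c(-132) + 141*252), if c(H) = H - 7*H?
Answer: 357537132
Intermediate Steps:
c(H) = -6*H
((-33)**2 + 8754)*(c(-132) + 141*252) = ((-33)**2 + 8754)*(-6*(-132) + 141*252) = (1089 + 8754)*(792 + 35532) = 9843*36324 = 357537132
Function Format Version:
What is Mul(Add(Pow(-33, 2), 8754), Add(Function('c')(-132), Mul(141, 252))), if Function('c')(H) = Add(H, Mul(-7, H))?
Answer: 357537132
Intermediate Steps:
Function('c')(H) = Mul(-6, H)
Mul(Add(Pow(-33, 2), 8754), Add(Function('c')(-132), Mul(141, 252))) = Mul(Add(Pow(-33, 2), 8754), Add(Mul(-6, -132), Mul(141, 252))) = Mul(Add(1089, 8754), Add(792, 35532)) = Mul(9843, 36324) = 357537132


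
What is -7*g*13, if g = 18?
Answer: -1638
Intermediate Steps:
-7*g*13 = -7*18*13 = -126*13 = -1638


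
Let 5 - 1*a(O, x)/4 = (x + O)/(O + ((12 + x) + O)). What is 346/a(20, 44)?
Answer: 519/26 ≈ 19.962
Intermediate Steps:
a(O, x) = 20 - 4*(O + x)/(12 + x + 2*O) (a(O, x) = 20 - 4*(x + O)/(O + ((12 + x) + O)) = 20 - 4*(O + x)/(O + (12 + O + x)) = 20 - 4*(O + x)/(12 + x + 2*O))
346/a(20, 44) = 346/((4*(60 + 4*44 + 9*20)/(12 + 44 + 2*20))) = 346/((4*(60 + 176 + 180)/(12 + 44 + 40))) = 346/((4*416/96)) = 346/((4*(1/96)*416)) = 346/(52/3) = 346*(3/52) = 519/26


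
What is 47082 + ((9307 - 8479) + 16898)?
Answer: 64808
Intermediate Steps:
47082 + ((9307 - 8479) + 16898) = 47082 + (828 + 16898) = 47082 + 17726 = 64808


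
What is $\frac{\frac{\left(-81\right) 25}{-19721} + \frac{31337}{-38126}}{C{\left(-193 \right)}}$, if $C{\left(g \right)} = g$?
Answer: $\frac{540791827}{145113389278} \approx 0.0037267$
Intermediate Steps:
$\frac{\frac{\left(-81\right) 25}{-19721} + \frac{31337}{-38126}}{C{\left(-193 \right)}} = \frac{\frac{\left(-81\right) 25}{-19721} + \frac{31337}{-38126}}{-193} = \left(\left(-2025\right) \left(- \frac{1}{19721}\right) + 31337 \left(- \frac{1}{38126}\right)\right) \left(- \frac{1}{193}\right) = \left(\frac{2025}{19721} - \frac{31337}{38126}\right) \left(- \frac{1}{193}\right) = \left(- \frac{540791827}{751882846}\right) \left(- \frac{1}{193}\right) = \frac{540791827}{145113389278}$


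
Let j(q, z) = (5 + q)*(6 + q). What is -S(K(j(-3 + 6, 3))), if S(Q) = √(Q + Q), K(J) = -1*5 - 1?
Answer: -2*I*√3 ≈ -3.4641*I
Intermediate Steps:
K(J) = -6 (K(J) = -5 - 1 = -6)
S(Q) = √2*√Q (S(Q) = √(2*Q) = √2*√Q)
-S(K(j(-3 + 6, 3))) = -√2*√(-6) = -√2*I*√6 = -2*I*√3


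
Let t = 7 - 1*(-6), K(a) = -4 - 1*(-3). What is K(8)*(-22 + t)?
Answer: 9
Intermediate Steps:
K(a) = -1 (K(a) = -4 + 3 = -1)
t = 13 (t = 7 + 6 = 13)
K(8)*(-22 + t) = -(-22 + 13) = -1*(-9) = 9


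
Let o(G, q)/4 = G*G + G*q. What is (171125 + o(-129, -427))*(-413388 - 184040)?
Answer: -273634569988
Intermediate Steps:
o(G, q) = 4*G² + 4*G*q (o(G, q) = 4*(G*G + G*q) = 4*(G² + G*q) = 4*G² + 4*G*q)
(171125 + o(-129, -427))*(-413388 - 184040) = (171125 + 4*(-129)*(-129 - 427))*(-413388 - 184040) = (171125 + 4*(-129)*(-556))*(-597428) = (171125 + 286896)*(-597428) = 458021*(-597428) = -273634569988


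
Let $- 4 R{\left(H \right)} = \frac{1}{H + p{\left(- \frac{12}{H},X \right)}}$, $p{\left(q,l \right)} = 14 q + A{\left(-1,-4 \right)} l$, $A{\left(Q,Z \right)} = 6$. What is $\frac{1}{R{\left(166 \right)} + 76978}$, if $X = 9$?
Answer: $\frac{72704}{5596608429} \approx 1.2991 \cdot 10^{-5}$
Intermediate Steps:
$p{\left(q,l \right)} = 6 l + 14 q$ ($p{\left(q,l \right)} = 14 q + 6 l = 6 l + 14 q$)
$R{\left(H \right)} = - \frac{1}{4 \left(54 + H - \frac{168}{H}\right)}$ ($R{\left(H \right)} = - \frac{1}{4 \left(H + \left(6 \cdot 9 + 14 \left(- \frac{12}{H}\right)\right)\right)} = - \frac{1}{4 \left(H + \left(54 - \frac{168}{H}\right)\right)} = - \frac{1}{4 \left(54 + H - \frac{168}{H}\right)}$)
$\frac{1}{R{\left(166 \right)} + 76978} = \frac{1}{\left(-1\right) 166 \frac{1}{-672 + 4 \cdot 166 \left(54 + 166\right)} + 76978} = \frac{1}{\left(-1\right) 166 \frac{1}{-672 + 4 \cdot 166 \cdot 220} + 76978} = \frac{1}{\left(-1\right) 166 \frac{1}{-672 + 146080} + 76978} = \frac{1}{\left(-1\right) 166 \cdot \frac{1}{145408} + 76978} = \frac{1}{- \frac{83}{72704} + 76978} = \frac{1}{\frac{5596608429}{72704}} = \frac{72704}{5596608429}$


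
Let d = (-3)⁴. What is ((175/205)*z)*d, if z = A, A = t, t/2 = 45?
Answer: 255150/41 ≈ 6223.2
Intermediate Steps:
t = 90 (t = 2*45 = 90)
A = 90
d = 81
z = 90
((175/205)*z)*d = ((175/205)*90)*81 = ((175*(1/205))*90)*81 = ((35/41)*90)*81 = (3150/41)*81 = 255150/41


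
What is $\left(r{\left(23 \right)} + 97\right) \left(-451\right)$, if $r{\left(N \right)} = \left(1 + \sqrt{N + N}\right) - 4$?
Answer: $-42394 - 451 \sqrt{46} \approx -45453.0$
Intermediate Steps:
$r{\left(N \right)} = -3 + \sqrt{2} \sqrt{N}$ ($r{\left(N \right)} = \left(1 + \sqrt{2 N}\right) - 4 = \left(1 + \sqrt{2} \sqrt{N}\right) - 4 = -3 + \sqrt{2} \sqrt{N}$)
$\left(r{\left(23 \right)} + 97\right) \left(-451\right) = \left(\left(-3 + \sqrt{2} \sqrt{23}\right) + 97\right) \left(-451\right) = \left(\left(-3 + \sqrt{46}\right) + 97\right) \left(-451\right) = \left(94 + \sqrt{46}\right) \left(-451\right) = -42394 - 451 \sqrt{46}$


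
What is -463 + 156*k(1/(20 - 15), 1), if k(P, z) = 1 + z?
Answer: -151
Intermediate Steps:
-463 + 156*k(1/(20 - 15), 1) = -463 + 156*(1 + 1) = -463 + 156*2 = -463 + 312 = -151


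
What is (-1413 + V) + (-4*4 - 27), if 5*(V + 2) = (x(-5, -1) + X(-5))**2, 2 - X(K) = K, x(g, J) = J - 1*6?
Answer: -1458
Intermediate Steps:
x(g, J) = -6 + J (x(g, J) = J - 6 = -6 + J)
X(K) = 2 - K
V = -2 (V = -2 + ((-6 - 1) + (2 - 1*(-5)))**2/5 = -2 + (-7 + (2 + 5))**2/5 = -2 + (-7 + 7)**2/5 = -2 + (1/5)*0**2 = -2 + (1/5)*0 = -2 + 0 = -2)
(-1413 + V) + (-4*4 - 27) = (-1413 - 2) + (-4*4 - 27) = -1415 + (-16 - 27) = -1415 - 43 = -1458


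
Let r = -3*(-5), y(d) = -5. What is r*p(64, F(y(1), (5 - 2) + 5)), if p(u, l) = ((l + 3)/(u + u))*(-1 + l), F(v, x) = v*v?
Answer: 315/4 ≈ 78.750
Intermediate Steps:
F(v, x) = v**2
r = 15
p(u, l) = (-1 + l)*(3 + l)/(2*u) (p(u, l) = ((3 + l)/((2*u)))*(-1 + l) = ((3 + l)*(1/(2*u)))*(-1 + l) = ((3 + l)/(2*u))*(-1 + l) = (-1 + l)*(3 + l)/(2*u))
r*p(64, F(y(1), (5 - 2) + 5)) = 15*((1/2)*(-3 + ((-5)**2)**2 + 2*(-5)**2)/64) = 15*((1/2)*(1/64)*(-3 + 25**2 + 2*25)) = 15*((1/2)*(1/64)*(-3 + 625 + 50)) = 15*((1/2)*(1/64)*672) = 15*(21/4) = 315/4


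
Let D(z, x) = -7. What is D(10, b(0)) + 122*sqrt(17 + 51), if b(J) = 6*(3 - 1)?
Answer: -7 + 244*sqrt(17) ≈ 999.04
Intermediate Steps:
b(J) = 12 (b(J) = 6*2 = 12)
D(10, b(0)) + 122*sqrt(17 + 51) = -7 + 122*sqrt(17 + 51) = -7 + 122*sqrt(68) = -7 + 122*(2*sqrt(17)) = -7 + 244*sqrt(17)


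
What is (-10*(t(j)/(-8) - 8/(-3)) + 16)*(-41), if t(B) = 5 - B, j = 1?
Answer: 697/3 ≈ 232.33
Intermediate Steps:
(-10*(t(j)/(-8) - 8/(-3)) + 16)*(-41) = (-10*((5 - 1*1)/(-8) - 8/(-3)) + 16)*(-41) = (-10*((5 - 1)*(-1/8) - 8*(-1/3)) + 16)*(-41) = (-10*(4*(-1/8) + 8/3) + 16)*(-41) = (-10*(-1/2 + 8/3) + 16)*(-41) = (-10*13/6 + 16)*(-41) = (-65/3 + 16)*(-41) = -17/3*(-41) = 697/3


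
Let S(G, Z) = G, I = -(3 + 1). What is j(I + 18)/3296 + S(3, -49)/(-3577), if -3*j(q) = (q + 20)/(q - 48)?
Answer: -26087/35369376 ≈ -0.00073756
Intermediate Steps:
I = -4 (I = -1*4 = -4)
j(q) = -(20 + q)/(3*(-48 + q)) (j(q) = -(q + 20)/(3*(q - 48)) = -(20 + q)/(3*(-48 + q)))
j(I + 18)/3296 + S(3, -49)/(-3577) = ((-20 - (-4 + 18))/(3*(-48 + (-4 + 18))))/3296 + 3/(-3577) = ((-20 - 1*14)/(3*(-48 + 14)))*(1/3296) + 3*(-1/3577) = ((⅓)*(-20 - 14)/(-34))*(1/3296) - 3/3577 = ((⅓)*(-1/34)*(-34))*(1/3296) - 3/3577 = (⅓)*(1/3296) - 3/3577 = 1/9888 - 3/3577 = -26087/35369376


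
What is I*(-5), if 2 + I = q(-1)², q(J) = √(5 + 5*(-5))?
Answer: 110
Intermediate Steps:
q(J) = 2*I*√5 (q(J) = √(5 - 25) = √(-20) = 2*I*√5)
I = -22 (I = -2 + (2*I*√5)² = -2 - 20 = -22)
I*(-5) = -22*(-5) = 110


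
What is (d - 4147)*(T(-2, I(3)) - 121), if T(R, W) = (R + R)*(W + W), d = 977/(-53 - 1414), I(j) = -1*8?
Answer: 115607894/489 ≈ 2.3642e+5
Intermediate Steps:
I(j) = -8
d = -977/1467 (d = 977/(-1467) = 977*(-1/1467) = -977/1467 ≈ -0.66599)
T(R, W) = 4*R*W (T(R, W) = (2*R)*(2*W) = 4*R*W)
(d - 4147)*(T(-2, I(3)) - 121) = (-977/1467 - 4147)*(4*(-2)*(-8) - 121) = -6084626*(64 - 121)/1467 = -6084626/1467*(-57) = 115607894/489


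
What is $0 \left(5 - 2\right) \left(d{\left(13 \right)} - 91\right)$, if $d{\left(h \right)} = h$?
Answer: $0$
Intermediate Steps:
$0 \left(5 - 2\right) \left(d{\left(13 \right)} - 91\right) = 0 \left(5 - 2\right) \left(13 - 91\right) = 0 \left(5 - 2\right) \left(-78\right) = 0 \cdot 3 \left(-78\right) = 0 \left(-78\right) = 0$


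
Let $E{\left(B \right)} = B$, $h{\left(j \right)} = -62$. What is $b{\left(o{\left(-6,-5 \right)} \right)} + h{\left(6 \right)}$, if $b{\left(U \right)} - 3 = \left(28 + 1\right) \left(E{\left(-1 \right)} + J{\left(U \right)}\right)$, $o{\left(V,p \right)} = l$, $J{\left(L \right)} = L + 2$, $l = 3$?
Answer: $57$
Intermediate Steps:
$J{\left(L \right)} = 2 + L$
$o{\left(V,p \right)} = 3$
$b{\left(U \right)} = 32 + 29 U$ ($b{\left(U \right)} = 3 + \left(28 + 1\right) \left(-1 + \left(2 + U\right)\right) = 3 + 29 \left(1 + U\right) = 3 + \left(29 + 29 U\right) = 32 + 29 U$)
$b{\left(o{\left(-6,-5 \right)} \right)} + h{\left(6 \right)} = \left(32 + 29 \cdot 3\right) - 62 = \left(32 + 87\right) - 62 = 119 - 62 = 57$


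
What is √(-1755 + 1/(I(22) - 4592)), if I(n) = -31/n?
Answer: I*√17922260582085/101055 ≈ 41.893*I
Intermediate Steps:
√(-1755 + 1/(I(22) - 4592)) = √(-1755 + 1/(-31/22 - 4592)) = √(-1755 + 1/(-101055/22)) = √(-1755 - 22/101055) = √(-177351547/101055) = I*√17922260582085/101055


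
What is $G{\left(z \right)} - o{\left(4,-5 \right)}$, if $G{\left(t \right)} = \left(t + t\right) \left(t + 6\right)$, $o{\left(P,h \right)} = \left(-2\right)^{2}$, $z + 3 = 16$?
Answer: $490$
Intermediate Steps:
$z = 13$ ($z = -3 + 16 = 13$)
$o{\left(P,h \right)} = 4$
$G{\left(t \right)} = 2 t \left(6 + t\right)$
$G{\left(z \right)} - o{\left(4,-5 \right)} = 2 \cdot 13 \left(6 + 13\right) - 4 = 2 \cdot 13 \cdot 19 - 4 = 494 - 4 = 490$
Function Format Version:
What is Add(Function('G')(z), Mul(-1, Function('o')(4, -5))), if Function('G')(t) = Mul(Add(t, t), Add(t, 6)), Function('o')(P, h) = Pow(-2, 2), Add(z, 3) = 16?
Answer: 490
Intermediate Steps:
z = 13 (z = Add(-3, 16) = 13)
Function('o')(P, h) = 4
Function('G')(t) = Mul(2, t, Add(6, t)) (Function('G')(t) = Mul(Mul(2, t), Add(6, t)) = Mul(2, t, Add(6, t)))
Add(Function('G')(z), Mul(-1, Function('o')(4, -5))) = Add(Mul(2, 13, Add(6, 13)), Mul(-1, 4)) = Add(Mul(2, 13, 19), -4) = Add(494, -4) = 490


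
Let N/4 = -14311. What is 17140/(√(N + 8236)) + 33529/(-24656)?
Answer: -33529/24656 - 4285*I*√3063/3063 ≈ -1.3599 - 77.424*I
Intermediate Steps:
N = -57244 (N = 4*(-14311) = -57244)
17140/(√(N + 8236)) + 33529/(-24656) = 17140/(√(-57244 + 8236)) + 33529/(-24656) = 17140/(√(-49008)) + 33529*(-1/24656) = 17140/((4*I*√3063)) - 33529/24656 = 17140*(-I*√3063/12252) - 33529/24656 = -4285*I*√3063/3063 - 33529/24656 = -33529/24656 - 4285*I*√3063/3063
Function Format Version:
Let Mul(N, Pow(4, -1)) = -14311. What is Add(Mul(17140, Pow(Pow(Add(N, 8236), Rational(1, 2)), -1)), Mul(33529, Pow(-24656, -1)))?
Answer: Add(Rational(-33529, 24656), Mul(Rational(-4285, 3063), I, Pow(3063, Rational(1, 2)))) ≈ Add(-1.3599, Mul(-77.424, I))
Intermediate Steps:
N = -57244 (N = Mul(4, -14311) = -57244)
Add(Mul(17140, Pow(Pow(Add(N, 8236), Rational(1, 2)), -1)), Mul(33529, Pow(-24656, -1))) = Add(Mul(17140, Pow(Pow(Add(-57244, 8236), Rational(1, 2)), -1)), Mul(33529, Pow(-24656, -1))) = Add(Mul(17140, Pow(Pow(-49008, Rational(1, 2)), -1)), Mul(33529, Rational(-1, 24656))) = Add(Mul(17140, Pow(Mul(4, I, Pow(3063, Rational(1, 2))), -1)), Rational(-33529, 24656)) = Add(Mul(17140, Mul(Rational(-1, 12252), I, Pow(3063, Rational(1, 2)))), Rational(-33529, 24656)) = Add(Mul(Rational(-4285, 3063), I, Pow(3063, Rational(1, 2))), Rational(-33529, 24656)) = Add(Rational(-33529, 24656), Mul(Rational(-4285, 3063), I, Pow(3063, Rational(1, 2))))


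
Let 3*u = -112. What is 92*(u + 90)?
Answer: 14536/3 ≈ 4845.3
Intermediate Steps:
u = -112/3 (u = (1/3)*(-112) = -112/3 ≈ -37.333)
92*(u + 90) = 92*(-112/3 + 90) = 92*(158/3) = 14536/3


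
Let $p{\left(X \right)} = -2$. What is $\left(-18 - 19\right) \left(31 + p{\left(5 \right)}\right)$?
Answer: $-1073$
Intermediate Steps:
$\left(-18 - 19\right) \left(31 + p{\left(5 \right)}\right) = \left(-18 - 19\right) \left(31 - 2\right) = \left(-18 - 19\right) 29 = \left(-37\right) 29 = -1073$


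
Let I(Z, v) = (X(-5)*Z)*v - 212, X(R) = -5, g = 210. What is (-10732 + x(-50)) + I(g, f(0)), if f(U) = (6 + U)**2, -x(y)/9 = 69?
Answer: -49365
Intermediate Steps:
x(y) = -621 (x(y) = -9*69 = -621)
I(Z, v) = -212 - 5*Z*v (I(Z, v) = (-5*Z)*v - 212 = -5*Z*v - 212 = -212 - 5*Z*v)
(-10732 + x(-50)) + I(g, f(0)) = (-10732 - 621) + (-212 - 5*210*(6 + 0)**2) = -11353 + (-212 - 5*210*6**2) = -11353 + (-212 - 5*210*36) = -11353 + (-212 - 37800) = -11353 - 38012 = -49365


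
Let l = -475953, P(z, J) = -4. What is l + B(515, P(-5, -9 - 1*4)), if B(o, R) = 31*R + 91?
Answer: -475986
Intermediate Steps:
B(o, R) = 91 + 31*R
l + B(515, P(-5, -9 - 1*4)) = -475953 + (91 + 31*(-4)) = -475953 + (91 - 124) = -475953 - 33 = -475986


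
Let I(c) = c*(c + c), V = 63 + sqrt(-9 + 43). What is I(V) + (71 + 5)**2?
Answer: 13782 + 252*sqrt(34) ≈ 15251.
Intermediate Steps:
V = 63 + sqrt(34) ≈ 68.831
I(c) = 2*c**2 (I(c) = c*(2*c) = 2*c**2)
I(V) + (71 + 5)**2 = 2*(63 + sqrt(34))**2 + (71 + 5)**2 = 2*(63 + sqrt(34))**2 + 76**2 = 2*(63 + sqrt(34))**2 + 5776 = 5776 + 2*(63 + sqrt(34))**2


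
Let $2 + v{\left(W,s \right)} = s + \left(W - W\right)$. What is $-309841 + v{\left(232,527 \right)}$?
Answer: $-309316$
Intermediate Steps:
$v{\left(W,s \right)} = -2 + s$ ($v{\left(W,s \right)} = -2 + \left(s + \left(W - W\right)\right) = -2 + \left(s + 0\right) = -2 + s$)
$-309841 + v{\left(232,527 \right)} = -309841 + \left(-2 + 527\right) = -309841 + 525 = -309316$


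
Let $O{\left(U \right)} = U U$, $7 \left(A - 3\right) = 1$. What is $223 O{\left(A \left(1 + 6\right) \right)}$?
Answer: $107932$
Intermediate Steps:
$A = \frac{22}{7}$ ($A = 3 + \frac{1}{7} \cdot 1 = 3 + \frac{1}{7} = \frac{22}{7} \approx 3.1429$)
$O{\left(U \right)} = U^{2}$
$223 O{\left(A \left(1 + 6\right) \right)} = 223 \left(\frac{22 \left(1 + 6\right)}{7}\right)^{2} = 223 \left(\frac{22}{7} \cdot 7\right)^{2} = 223 \cdot 22^{2} = 223 \cdot 484 = 107932$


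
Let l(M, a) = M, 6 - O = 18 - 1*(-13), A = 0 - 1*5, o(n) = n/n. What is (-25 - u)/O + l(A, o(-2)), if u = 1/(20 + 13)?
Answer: -3299/825 ≈ -3.9988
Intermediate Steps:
o(n) = 1
u = 1/33 ≈ 0.030303
A = -5 (A = 0 - 5 = -5)
O = -25 (O = 6 - (18 - 1*(-13)) = 6 - (18 + 13) = 6 - 1*31 = 6 - 31 = -25)
(-25 - u)/O + l(A, o(-2)) = (-25 - 1*1/33)/(-25) - 5 = -(-25 - 1/33)/25 - 5 = -1/25*(-826/33) - 5 = 826/825 - 5 = -3299/825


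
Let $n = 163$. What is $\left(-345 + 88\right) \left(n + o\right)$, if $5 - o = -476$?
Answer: $-165508$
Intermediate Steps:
$o = 481$ ($o = 5 - -476 = 5 + 476 = 481$)
$\left(-345 + 88\right) \left(n + o\right) = \left(-345 + 88\right) \left(163 + 481\right) = \left(-257\right) 644 = -165508$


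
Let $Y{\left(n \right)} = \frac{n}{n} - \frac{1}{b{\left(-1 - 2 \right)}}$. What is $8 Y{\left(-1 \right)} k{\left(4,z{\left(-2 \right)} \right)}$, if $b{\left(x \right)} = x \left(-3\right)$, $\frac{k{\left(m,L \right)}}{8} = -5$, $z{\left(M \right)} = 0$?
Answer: $- \frac{2560}{9} \approx -284.44$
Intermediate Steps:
$k{\left(m,L \right)} = -40$ ($k{\left(m,L \right)} = 8 \left(-5\right) = -40$)
$b{\left(x \right)} = - 3 x$
$Y{\left(n \right)} = \frac{8}{9}$ ($Y{\left(n \right)} = \frac{n}{n} - \frac{1}{\left(-3\right) \left(-1 - 2\right)} = 1 - \frac{1}{\left(-3\right) \left(-3\right)} = 1 - \frac{1}{9} = \frac{8}{9}$)
$8 Y{\left(-1 \right)} k{\left(4,z{\left(-2 \right)} \right)} = 8 \cdot \frac{8}{9} \left(-40\right) = \frac{64}{9} \left(-40\right) = - \frac{2560}{9}$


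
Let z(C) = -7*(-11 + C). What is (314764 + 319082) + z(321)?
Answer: 631676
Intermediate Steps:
z(C) = 77 - 7*C
(314764 + 319082) + z(321) = (314764 + 319082) + (77 - 7*321) = 633846 + (77 - 2247) = 633846 - 2170 = 631676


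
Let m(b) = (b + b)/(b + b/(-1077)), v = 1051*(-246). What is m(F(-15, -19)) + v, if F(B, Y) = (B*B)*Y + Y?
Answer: -139096671/538 ≈ -2.5854e+5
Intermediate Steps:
F(B, Y) = Y + Y*B² (F(B, Y) = B²*Y + Y = Y*B² + Y = Y + Y*B²)
v = -258546
m(b) = 1077/538 (m(b) = (2*b)/(b + b*(-1/1077)) = (2*b)/(b - b/1077) = (2*b)/((1076*b/1077)) = (2*b)*(1077/(1076*b)) = 1077/538)
m(F(-15, -19)) + v = 1077/538 - 258546 = -139096671/538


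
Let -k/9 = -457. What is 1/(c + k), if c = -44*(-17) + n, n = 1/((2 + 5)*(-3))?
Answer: 21/102080 ≈ 0.00020572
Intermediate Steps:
n = -1/21 (n = 1/(7*(-3)) = 1/(-21) = -1/21 ≈ -0.047619)
k = 4113 (k = -9*(-457) = 4113)
c = 15707/21 (c = -44*(-17) - 1/21 = 748 - 1/21 = 15707/21 ≈ 747.95)
1/(c + k) = 1/(15707/21 + 4113) = 1/(102080/21) = 21/102080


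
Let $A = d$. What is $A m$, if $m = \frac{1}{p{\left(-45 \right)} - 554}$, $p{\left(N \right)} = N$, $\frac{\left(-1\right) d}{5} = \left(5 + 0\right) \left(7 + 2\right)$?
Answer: $\frac{225}{599} \approx 0.37563$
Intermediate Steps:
$d = -225$ ($d = - 5 \left(5 + 0\right) \left(7 + 2\right) = - 5 \cdot 5 \cdot 9 = \left(-5\right) 45 = -225$)
$A = -225$
$m = - \frac{1}{599}$ ($m = \frac{1}{-45 - 554} = \frac{1}{-599} = - \frac{1}{599} \approx -0.0016694$)
$A m = \left(-225\right) \left(- \frac{1}{599}\right) = \frac{225}{599}$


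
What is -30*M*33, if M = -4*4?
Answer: 15840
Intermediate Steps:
M = -16
-30*M*33 = -30*(-16)*33 = 480*33 = 15840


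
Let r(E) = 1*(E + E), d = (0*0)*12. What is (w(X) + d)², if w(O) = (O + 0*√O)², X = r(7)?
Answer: 38416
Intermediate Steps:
d = 0 (d = 0*12 = 0)
r(E) = 2*E (r(E) = 1*(2*E) = 2*E)
X = 14 (X = 2*7 = 14)
w(O) = O² (w(O) = (O + 0)² = O²)
(w(X) + d)² = (14² + 0)² = (196 + 0)² = 196² = 38416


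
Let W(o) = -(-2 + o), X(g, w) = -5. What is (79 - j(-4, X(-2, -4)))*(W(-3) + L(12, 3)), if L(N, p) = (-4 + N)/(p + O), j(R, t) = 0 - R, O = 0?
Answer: 575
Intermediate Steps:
j(R, t) = -R
L(N, p) = (-4 + N)/p (L(N, p) = (-4 + N)/(p + 0) = (-4 + N)/p)
W(o) = 2 - o
(79 - j(-4, X(-2, -4)))*(W(-3) + L(12, 3)) = (79 - (-1)*(-4))*((2 - 1*(-3)) + (-4 + 12)/3) = (79 - 1*4)*((2 + 3) + (⅓)*8) = (79 - 4)*(5 + 8/3) = 75*(23/3) = 575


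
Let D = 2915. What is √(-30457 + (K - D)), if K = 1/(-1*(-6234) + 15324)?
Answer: 5*I*√620381960394/21558 ≈ 182.68*I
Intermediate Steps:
K = 1/21558 (K = 1/(6234 + 15324) = 1/21558 ≈ 4.6386e-5)
√(-30457 + (K - D)) = √(-30457 + (1/21558 - 1*2915)) = √(-30457 + (1/21558 - 2915)) = √(-30457 - 62841569/21558) = √(-719433575/21558) = 5*I*√620381960394/21558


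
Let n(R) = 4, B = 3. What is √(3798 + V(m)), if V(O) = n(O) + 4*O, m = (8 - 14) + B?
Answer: √3790 ≈ 61.563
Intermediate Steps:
m = -3 (m = (8 - 14) + 3 = -6 + 3 = -3)
V(O) = 4 + 4*O
√(3798 + V(m)) = √(3798 + (4 + 4*(-3))) = √(3798 + (4 - 12)) = √(3798 - 8) = √3790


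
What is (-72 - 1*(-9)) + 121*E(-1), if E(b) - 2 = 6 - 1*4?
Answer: 421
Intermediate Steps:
E(b) = 4 (E(b) = 2 + (6 - 1*4) = 2 + (6 - 4) = 2 + 2 = 4)
(-72 - 1*(-9)) + 121*E(-1) = (-72 - 1*(-9)) + 121*4 = (-72 + 9) + 484 = -63 + 484 = 421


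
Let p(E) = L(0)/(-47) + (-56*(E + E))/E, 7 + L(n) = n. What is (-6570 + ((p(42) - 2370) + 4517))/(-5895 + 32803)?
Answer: -106569/632338 ≈ -0.16853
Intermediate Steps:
L(n) = -7 + n
p(E) = -5257/47 (p(E) = (-7 + 0)/(-47) + (-56*(E + E))/E = -7*(-1/47) + (-112*E)/E = 7/47 + (-112*E)/E = 7/47 - 112 = -5257/47)
(-6570 + ((p(42) - 2370) + 4517))/(-5895 + 32803) = (-6570 + ((-5257/47 - 2370) + 4517))/(-5895 + 32803) = (-6570 + (-116647/47 + 4517))/26908 = (-6570 + 95652/47)*(1/26908) = -213138/47*1/26908 = -106569/632338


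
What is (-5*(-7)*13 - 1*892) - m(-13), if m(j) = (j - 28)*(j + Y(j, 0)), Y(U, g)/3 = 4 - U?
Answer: 1121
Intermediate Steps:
Y(U, g) = 12 - 3*U (Y(U, g) = 3*(4 - U) = 12 - 3*U)
m(j) = (-28 + j)*(12 - 2*j) (m(j) = (j - 28)*(j + (12 - 3*j)) = (-28 + j)*(12 - 2*j))
(-5*(-7)*13 - 1*892) - m(-13) = (-5*(-7)*13 - 1*892) - (-336 - 2*(-13)² + 68*(-13)) = (35*13 - 892) - (-336 - 2*169 - 884) = (455 - 892) - (-336 - 338 - 884) = -437 - 1*(-1558) = -437 + 1558 = 1121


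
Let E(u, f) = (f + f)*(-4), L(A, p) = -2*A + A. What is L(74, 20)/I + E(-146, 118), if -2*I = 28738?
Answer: -13564262/14369 ≈ -944.00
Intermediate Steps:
I = -14369 (I = -½*28738 = -14369)
L(A, p) = -A
E(u, f) = -8*f (E(u, f) = (2*f)*(-4) = -8*f)
L(74, 20)/I + E(-146, 118) = -1*74/(-14369) - 8*118 = -74*(-1/14369) - 944 = 74/14369 - 944 = -13564262/14369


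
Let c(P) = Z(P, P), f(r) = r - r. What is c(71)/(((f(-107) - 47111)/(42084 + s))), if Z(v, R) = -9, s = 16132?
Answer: 523944/47111 ≈ 11.121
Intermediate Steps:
f(r) = 0
c(P) = -9
c(71)/(((f(-107) - 47111)/(42084 + s))) = -9*(42084 + 16132)/(0 - 47111) = -9/((-47111/58216)) = -9/((-47111*1/58216)) = -9/(-47111/58216) = -9*(-58216/47111) = 523944/47111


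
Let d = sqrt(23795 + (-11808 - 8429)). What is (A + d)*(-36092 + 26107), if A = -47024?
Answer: 469534640 - 9985*sqrt(3558) ≈ 4.6894e+8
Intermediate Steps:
d = sqrt(3558) (d = sqrt(23795 - 20237) = sqrt(3558) ≈ 59.649)
(A + d)*(-36092 + 26107) = (-47024 + sqrt(3558))*(-36092 + 26107) = (-47024 + sqrt(3558))*(-9985) = 469534640 - 9985*sqrt(3558)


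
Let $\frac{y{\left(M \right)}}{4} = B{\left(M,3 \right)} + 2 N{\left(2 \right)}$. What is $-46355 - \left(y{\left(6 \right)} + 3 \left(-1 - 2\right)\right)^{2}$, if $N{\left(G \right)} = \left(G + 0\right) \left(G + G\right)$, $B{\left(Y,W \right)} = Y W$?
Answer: $-62484$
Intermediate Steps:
$B{\left(Y,W \right)} = W Y$
$N{\left(G \right)} = 2 G^{2}$ ($N{\left(G \right)} = G 2 G = 2 G^{2}$)
$y{\left(M \right)} = 64 + 12 M$ ($y{\left(M \right)} = 4 \left(3 M + 2 \cdot 2 \cdot 2^{2}\right) = 4 \left(3 M + 2 \cdot 2 \cdot 4\right) = 4 \left(3 M + 2 \cdot 8\right) = 4 \left(3 M + 16\right) = 4 \left(16 + 3 M\right) = 64 + 12 M$)
$-46355 - \left(y{\left(6 \right)} + 3 \left(-1 - 2\right)\right)^{2} = -46355 - \left(\left(64 + 12 \cdot 6\right) + 3 \left(-1 - 2\right)\right)^{2} = -46355 - \left(\left(64 + 72\right) + 3 \left(-3\right)\right)^{2} = -46355 - \left(136 - 9\right)^{2} = -46355 - 127^{2} = -46355 - 16129 = -62484$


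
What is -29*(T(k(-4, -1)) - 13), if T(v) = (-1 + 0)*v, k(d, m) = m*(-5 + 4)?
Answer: 406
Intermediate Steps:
k(d, m) = -m (k(d, m) = m*(-1) = -m)
T(v) = -v
-29*(T(k(-4, -1)) - 13) = -29*(-(-1)*(-1) - 13) = -29*(-1*1 - 13) = -29*(-1 - 13) = -29*(-14) = 406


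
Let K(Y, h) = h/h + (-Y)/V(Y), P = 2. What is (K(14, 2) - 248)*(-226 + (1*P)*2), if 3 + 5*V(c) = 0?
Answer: 49654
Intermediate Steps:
V(c) = -⅗ (V(c) = -⅗ + (⅕)*0 = -⅗ + 0 = -⅗)
K(Y, h) = 1 + 5*Y/3 (K(Y, h) = h/h + (-Y)/(-⅗) = 1 - Y*(-5/3) = 1 + 5*Y/3)
(K(14, 2) - 248)*(-226 + (1*P)*2) = ((1 + (5/3)*14) - 248)*(-226 + (1*2)*2) = ((1 + 70/3) - 248)*(-226 + 2*2) = (73/3 - 248)*(-226 + 4) = -671/3*(-222) = 49654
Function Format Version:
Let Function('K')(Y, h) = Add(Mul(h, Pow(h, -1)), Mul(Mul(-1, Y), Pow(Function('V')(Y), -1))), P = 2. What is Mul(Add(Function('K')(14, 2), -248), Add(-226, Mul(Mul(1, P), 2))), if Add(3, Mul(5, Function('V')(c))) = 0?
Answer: 49654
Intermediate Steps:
Function('V')(c) = Rational(-3, 5) (Function('V')(c) = Add(Rational(-3, 5), Mul(Rational(1, 5), 0)) = Add(Rational(-3, 5), 0) = Rational(-3, 5))
Function('K')(Y, h) = Add(1, Mul(Rational(5, 3), Y)) (Function('K')(Y, h) = Add(Mul(h, Pow(h, -1)), Mul(Mul(-1, Y), Pow(Rational(-3, 5), -1))) = Add(1, Mul(Mul(-1, Y), Rational(-5, 3))) = Add(1, Mul(Rational(5, 3), Y)))
Mul(Add(Function('K')(14, 2), -248), Add(-226, Mul(Mul(1, P), 2))) = Mul(Add(Add(1, Mul(Rational(5, 3), 14)), -248), Add(-226, Mul(Mul(1, 2), 2))) = Mul(Add(Add(1, Rational(70, 3)), -248), Add(-226, Mul(2, 2))) = Mul(Add(Rational(73, 3), -248), Add(-226, 4)) = Mul(Rational(-671, 3), -222) = 49654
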